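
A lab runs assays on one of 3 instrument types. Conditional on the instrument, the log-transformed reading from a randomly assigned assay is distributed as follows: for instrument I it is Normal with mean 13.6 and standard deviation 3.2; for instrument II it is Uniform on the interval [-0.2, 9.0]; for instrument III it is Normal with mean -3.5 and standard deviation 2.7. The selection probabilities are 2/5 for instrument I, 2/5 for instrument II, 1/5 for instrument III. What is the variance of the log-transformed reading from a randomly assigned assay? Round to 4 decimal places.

Per component, I: μ=13.6, E[X²]=195.2; II: μ=4.4, E[X²]=26.4133; III: μ=-3.5, E[X²]=19.54.
E[X] = 0.4·13.6 + 0.4·4.4 + 0.2·-3.5 = 6.5.
E[X²] = 0.4·195.2 + 0.4·26.4133 + 0.2·19.54 = 92.5533.
Var(X) = E[X²] − (E[X])² = 92.5533 − 42.25 = 50.3033.

50.3033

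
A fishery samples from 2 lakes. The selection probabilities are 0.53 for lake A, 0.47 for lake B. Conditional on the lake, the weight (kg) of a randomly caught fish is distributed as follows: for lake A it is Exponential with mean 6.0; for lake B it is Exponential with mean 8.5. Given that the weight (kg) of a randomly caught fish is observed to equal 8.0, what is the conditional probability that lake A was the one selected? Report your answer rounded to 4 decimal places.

0.5191

Likelihoods f(8.0 | ·): A: 0.0439329; B: 0.0459022.
Posterior ∝ prior × likelihood. Numerator for A: 0.53·0.0439329 = 0.0232844.
Normalizing constant: 0.53·0.0439329 + 0.47·0.0459022 = 0.0448584.
P(A | observation) = 0.0232844 / 0.0448584 = 0.519064.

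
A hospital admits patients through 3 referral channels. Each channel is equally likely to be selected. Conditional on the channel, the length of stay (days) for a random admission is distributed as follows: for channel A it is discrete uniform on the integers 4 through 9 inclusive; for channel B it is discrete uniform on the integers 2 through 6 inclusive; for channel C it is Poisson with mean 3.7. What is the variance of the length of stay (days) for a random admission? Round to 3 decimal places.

4.448

Per component, A: μ=6.5, E[X²]=45.1667; B: μ=4, E[X²]=18; C: μ=3.7, E[X²]=17.39.
E[X] = 0.333333·6.5 + 0.333333·4 + 0.333333·3.7 = 4.73333.
E[X²] = 0.333333·45.1667 + 0.333333·18 + 0.333333·17.39 = 26.8522.
Var(X) = E[X²] − (E[X])² = 26.8522 − 22.4044 = 4.44778.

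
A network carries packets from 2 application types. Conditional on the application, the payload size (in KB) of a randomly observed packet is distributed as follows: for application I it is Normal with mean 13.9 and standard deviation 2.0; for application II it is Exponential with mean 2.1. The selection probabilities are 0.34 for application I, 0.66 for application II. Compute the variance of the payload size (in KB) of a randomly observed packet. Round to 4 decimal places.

Per component, I: μ=13.9, E[X²]=197.21; II: μ=2.1, E[X²]=8.82.
E[X] = 0.34·13.9 + 0.66·2.1 = 6.112.
E[X²] = 0.34·197.21 + 0.66·8.82 = 72.8726.
Var(X) = E[X²] − (E[X])² = 72.8726 − 37.3565 = 35.5161.

35.5161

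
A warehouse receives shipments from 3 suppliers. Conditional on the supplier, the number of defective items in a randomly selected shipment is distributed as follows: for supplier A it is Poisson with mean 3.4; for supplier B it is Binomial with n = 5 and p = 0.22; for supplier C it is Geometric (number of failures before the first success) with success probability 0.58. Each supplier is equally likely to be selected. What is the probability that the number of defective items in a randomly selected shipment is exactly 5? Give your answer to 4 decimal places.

0.0448

Conditional on each supplier, P(X = 5): A: 0.126361; B: 0.000515363; C: 0.00758009.
By total probability, P(X = 5) = 0.333333·0.126361 + 0.333333·0.000515363 + 0.333333·0.00758009 = 0.0448187.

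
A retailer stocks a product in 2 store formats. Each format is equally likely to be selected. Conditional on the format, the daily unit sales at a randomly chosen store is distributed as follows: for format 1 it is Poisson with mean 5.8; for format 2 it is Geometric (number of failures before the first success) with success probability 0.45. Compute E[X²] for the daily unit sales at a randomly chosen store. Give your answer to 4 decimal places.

21.8249

For each component E[X²] = Var + (mean)², giving 1: 39.44; 2: 4.20988.
Overall E[X²] = 0.5·39.44 + 0.5·4.20988 = 21.8249.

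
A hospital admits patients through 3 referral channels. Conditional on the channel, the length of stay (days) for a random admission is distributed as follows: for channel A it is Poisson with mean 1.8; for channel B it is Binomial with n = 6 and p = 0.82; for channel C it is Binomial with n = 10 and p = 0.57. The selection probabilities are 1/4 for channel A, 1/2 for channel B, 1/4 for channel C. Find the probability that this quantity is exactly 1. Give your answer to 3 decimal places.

Conditional on each channel, P(X = 1): A: 0.297538; B: 0.000929667; C: 0.00286478.
By total probability, P(X = 1) = 0.25·0.297538 + 0.5·0.000929667 + 0.25·0.00286478 = 0.0755655.

0.076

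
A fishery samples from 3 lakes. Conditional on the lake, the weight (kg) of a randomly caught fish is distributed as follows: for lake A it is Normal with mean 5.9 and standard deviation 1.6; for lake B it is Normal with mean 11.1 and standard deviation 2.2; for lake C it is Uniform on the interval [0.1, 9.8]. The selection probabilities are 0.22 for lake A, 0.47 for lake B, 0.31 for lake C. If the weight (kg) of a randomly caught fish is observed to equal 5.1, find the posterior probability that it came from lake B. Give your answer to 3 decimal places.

Likelihoods f(5.1 | ·): A: 0.220041; B: 0.00439889; C: 0.103093.
Posterior ∝ prior × likelihood. Numerator for B: 0.47·0.00439889 = 0.00206748.
Normalizing constant: 0.22·0.220041 + 0.47·0.00439889 + 0.31·0.103093 = 0.0824352.
P(B | observation) = 0.00206748 / 0.0824352 = 0.02508.

0.025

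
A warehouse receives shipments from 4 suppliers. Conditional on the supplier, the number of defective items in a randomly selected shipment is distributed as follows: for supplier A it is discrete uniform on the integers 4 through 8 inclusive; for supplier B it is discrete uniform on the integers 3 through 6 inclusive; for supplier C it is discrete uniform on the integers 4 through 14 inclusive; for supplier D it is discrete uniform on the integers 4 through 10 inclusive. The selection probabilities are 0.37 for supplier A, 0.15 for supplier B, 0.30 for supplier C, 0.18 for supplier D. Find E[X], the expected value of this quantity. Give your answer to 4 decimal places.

Component means — A: 6; B: 4.5; C: 9; D: 7.
E[X] = 0.37·6 + 0.15·4.5 + 0.3·9 + 0.18·7 = 6.855.

6.8550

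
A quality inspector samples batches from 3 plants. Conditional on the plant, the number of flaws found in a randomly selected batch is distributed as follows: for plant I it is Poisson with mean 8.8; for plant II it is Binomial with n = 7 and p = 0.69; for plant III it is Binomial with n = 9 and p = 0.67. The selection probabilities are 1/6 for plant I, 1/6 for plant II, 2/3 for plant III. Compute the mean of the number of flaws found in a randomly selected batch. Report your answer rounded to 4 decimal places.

Component means — I: 8.8; II: 4.83; III: 6.03.
E[X] = 0.166667·8.8 + 0.166667·4.83 + 0.666667·6.03 = 6.29167.

6.2917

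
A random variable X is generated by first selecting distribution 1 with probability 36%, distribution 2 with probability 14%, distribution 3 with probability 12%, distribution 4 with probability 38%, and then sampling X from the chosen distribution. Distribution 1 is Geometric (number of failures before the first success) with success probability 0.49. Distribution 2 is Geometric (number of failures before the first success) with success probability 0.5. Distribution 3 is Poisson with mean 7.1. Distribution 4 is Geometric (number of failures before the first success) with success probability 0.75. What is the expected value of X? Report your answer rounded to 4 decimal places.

Component means — 1: 1.04082; 2: 1; 3: 7.1; 4: 0.333333.
E[X] = 0.36·1.04082 + 0.14·1 + 0.12·7.1 + 0.38·0.333333 = 1.49336.

1.4934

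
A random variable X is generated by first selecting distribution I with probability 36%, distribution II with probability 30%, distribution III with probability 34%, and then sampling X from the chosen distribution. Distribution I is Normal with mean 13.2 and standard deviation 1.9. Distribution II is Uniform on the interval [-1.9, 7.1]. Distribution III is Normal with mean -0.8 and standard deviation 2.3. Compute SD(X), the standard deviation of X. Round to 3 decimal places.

6.514

Per component, I: μ=13.2, E[X²]=177.85; II: μ=2.6, E[X²]=13.51; III: μ=-0.8, E[X²]=5.93.
E[X] = 0.36·13.2 + 0.3·2.6 + 0.34·-0.8 = 5.26.
E[X²] = 0.36·177.85 + 0.3·13.51 + 0.34·5.93 = 70.0952.
Var(X) = E[X²] − (E[X])² = 70.0952 − 27.6676 = 42.4276.
SD(X) = √42.4276 = 6.51365.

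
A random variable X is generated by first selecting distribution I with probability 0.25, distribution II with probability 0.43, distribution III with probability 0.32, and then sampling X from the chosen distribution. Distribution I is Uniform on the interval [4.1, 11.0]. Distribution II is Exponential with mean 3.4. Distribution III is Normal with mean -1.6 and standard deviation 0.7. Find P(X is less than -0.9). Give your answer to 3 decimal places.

Conditional on each component, P(X < -0.9): I: 0; II: 0; III: 0.841345.
By total probability, P(X < -0.9) = 0.25·0 + 0.43·0 + 0.32·0.841345 = 0.26923.

0.269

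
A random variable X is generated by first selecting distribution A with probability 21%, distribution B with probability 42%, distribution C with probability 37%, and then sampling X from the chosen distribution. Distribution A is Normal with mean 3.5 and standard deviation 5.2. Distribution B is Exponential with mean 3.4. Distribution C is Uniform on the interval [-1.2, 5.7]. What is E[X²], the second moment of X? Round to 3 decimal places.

21.302

For each component E[X²] = Var + (mean)², giving A: 39.29; B: 23.12; C: 9.03.
Overall E[X²] = 0.21·39.29 + 0.42·23.12 + 0.37·9.03 = 21.3024.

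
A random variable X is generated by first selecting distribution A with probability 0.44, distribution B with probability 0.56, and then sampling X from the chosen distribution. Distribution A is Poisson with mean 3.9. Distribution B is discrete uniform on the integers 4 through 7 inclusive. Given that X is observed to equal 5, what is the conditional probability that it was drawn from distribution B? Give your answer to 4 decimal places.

0.6764

Likelihoods P(X=5 | ·): A: 0.152193; B: 0.25.
Posterior ∝ prior × likelihood. Numerator for B: 0.56·0.25 = 0.14.
Normalizing constant: 0.44·0.152193 + 0.56·0.25 = 0.206965.
P(B | observation) = 0.14 / 0.206965 = 0.676444.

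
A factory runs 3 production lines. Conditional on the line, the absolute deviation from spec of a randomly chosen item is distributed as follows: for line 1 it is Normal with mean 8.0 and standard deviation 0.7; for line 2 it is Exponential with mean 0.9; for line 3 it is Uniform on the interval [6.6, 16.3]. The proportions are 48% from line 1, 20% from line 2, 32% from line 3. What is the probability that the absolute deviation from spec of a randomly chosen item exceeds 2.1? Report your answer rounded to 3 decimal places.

0.819

Conditional on each line, P(X > 2.1): 1: 1; 2: 0.096972; 3: 1.
By total probability, P(X > 2.1) = 0.48·1 + 0.2·0.096972 + 0.32·1 = 0.819394.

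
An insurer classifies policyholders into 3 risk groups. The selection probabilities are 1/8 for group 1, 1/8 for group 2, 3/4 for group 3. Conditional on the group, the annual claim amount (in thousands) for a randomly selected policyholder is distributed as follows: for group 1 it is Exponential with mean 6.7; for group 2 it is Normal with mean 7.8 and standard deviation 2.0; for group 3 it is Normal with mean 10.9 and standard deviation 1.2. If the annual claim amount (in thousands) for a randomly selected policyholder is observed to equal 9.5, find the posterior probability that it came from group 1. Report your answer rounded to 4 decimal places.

Likelihoods f(9.5 | ·): 1: 0.0361522; 2: 0.138992; 3: 0.168332.
Posterior ∝ prior × likelihood. Numerator for 1: 0.125·0.0361522 = 0.00451902.
Normalizing constant: 0.125·0.0361522 + 0.125·0.138992 + 0.75·0.168332 = 0.148142.
P(1 | observation) = 0.00451902 / 0.148142 = 0.0305046.

0.0305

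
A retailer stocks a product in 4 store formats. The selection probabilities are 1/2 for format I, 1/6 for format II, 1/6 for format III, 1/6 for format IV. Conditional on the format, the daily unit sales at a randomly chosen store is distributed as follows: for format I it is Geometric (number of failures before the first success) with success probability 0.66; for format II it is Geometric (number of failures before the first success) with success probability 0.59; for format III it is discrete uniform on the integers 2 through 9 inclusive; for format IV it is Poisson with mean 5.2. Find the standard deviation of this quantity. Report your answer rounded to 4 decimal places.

Per component, I: μ=0.515152, E[X²]=1.04591; II: μ=0.694915, E[X²]=1.66073; III: μ=5.5, E[X²]=35.5; IV: μ=5.2, E[X²]=32.24.
E[X] = 0.5·0.515152 + 0.166667·0.694915 + 0.166667·5.5 + 0.166667·5.2 = 2.15673.
E[X²] = 0.5·1.04591 + 0.166667·1.66073 + 0.166667·35.5 + 0.166667·32.24 = 12.0897.
Var(X) = E[X²] − (E[X])² = 12.0897 − 4.65148 = 7.43827.
SD(X) = √7.43827 = 2.72732.

2.7273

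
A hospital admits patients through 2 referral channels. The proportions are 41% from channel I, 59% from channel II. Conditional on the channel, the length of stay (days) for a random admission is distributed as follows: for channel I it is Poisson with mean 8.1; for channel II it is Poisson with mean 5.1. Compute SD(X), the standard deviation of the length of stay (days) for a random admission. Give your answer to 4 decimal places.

2.9167

Per component, I: μ=8.1, E[X²]=73.71; II: μ=5.1, E[X²]=31.11.
E[X] = 0.41·8.1 + 0.59·5.1 = 6.33.
E[X²] = 0.41·73.71 + 0.59·31.11 = 48.576.
Var(X) = E[X²] − (E[X])² = 48.576 − 40.0689 = 8.5071.
SD(X) = √8.5071 = 2.91669.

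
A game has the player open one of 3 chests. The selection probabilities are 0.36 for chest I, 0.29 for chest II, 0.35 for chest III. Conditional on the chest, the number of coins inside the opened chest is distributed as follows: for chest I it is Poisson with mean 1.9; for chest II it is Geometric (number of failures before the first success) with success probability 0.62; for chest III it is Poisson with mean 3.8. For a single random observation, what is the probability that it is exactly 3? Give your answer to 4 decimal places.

0.1430

Conditional on each chest, P(X = 3): I: 0.170982; II: 0.0340206; III: 0.204588.
By total probability, P(X = 3) = 0.36·0.170982 + 0.29·0.0340206 + 0.35·0.204588 = 0.143025.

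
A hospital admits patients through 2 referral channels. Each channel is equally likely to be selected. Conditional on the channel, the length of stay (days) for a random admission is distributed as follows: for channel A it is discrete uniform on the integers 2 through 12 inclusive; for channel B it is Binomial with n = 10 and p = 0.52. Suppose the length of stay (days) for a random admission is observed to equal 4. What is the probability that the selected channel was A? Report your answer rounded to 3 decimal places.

0.326

Likelihoods P(X=4 | ·): A: 0.0909091; B: 0.187793.
Posterior ∝ prior × likelihood. Numerator for A: 0.5·0.0909091 = 0.0454545.
Normalizing constant: 0.5·0.0909091 + 0.5·0.187793 = 0.139351.
P(A | observation) = 0.0454545 / 0.139351 = 0.326187.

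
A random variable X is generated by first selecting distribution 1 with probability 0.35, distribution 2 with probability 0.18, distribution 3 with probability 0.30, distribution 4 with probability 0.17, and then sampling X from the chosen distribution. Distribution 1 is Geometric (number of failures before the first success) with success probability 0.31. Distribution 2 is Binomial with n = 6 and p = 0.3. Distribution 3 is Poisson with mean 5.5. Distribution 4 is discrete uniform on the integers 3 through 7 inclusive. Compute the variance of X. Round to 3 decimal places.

7.390

Per component, 1: μ=2.22581, E[X²]=12.1342; 2: μ=1.8, E[X²]=4.5; 3: μ=5.5, E[X²]=35.75; 4: μ=5, E[X²]=27.
E[X] = 0.35·2.22581 + 0.18·1.8 + 0.3·5.5 + 0.17·5 = 3.60303.
E[X²] = 0.35·12.1342 + 0.18·4.5 + 0.3·35.75 + 0.17·27 = 20.372.
Var(X) = E[X²] − (E[X])² = 20.372 − 12.9818 = 7.39014.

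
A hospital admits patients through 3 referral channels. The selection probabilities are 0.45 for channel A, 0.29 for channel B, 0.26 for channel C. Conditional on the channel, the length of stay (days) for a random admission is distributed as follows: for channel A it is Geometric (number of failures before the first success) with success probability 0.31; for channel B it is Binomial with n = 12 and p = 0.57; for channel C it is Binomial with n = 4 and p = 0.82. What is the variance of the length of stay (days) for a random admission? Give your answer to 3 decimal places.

Per component, A: μ=2.22581, E[X²]=12.1342; B: μ=6.84, E[X²]=49.7268; C: μ=3.28, E[X²]=11.3488.
E[X] = 0.45·2.22581 + 0.29·6.84 + 0.26·3.28 = 3.83801.
E[X²] = 0.45·12.1342 + 0.29·49.7268 + 0.26·11.3488 = 22.8319.
Var(X) = E[X²] − (E[X])² = 22.8319 − 14.7303 = 8.10152.

8.102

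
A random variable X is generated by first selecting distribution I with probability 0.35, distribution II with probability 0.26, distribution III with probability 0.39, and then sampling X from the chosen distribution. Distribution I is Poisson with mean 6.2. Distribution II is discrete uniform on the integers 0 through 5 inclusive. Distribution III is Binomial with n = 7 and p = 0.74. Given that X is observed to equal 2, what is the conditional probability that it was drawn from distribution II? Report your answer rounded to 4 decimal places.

Likelihoods P(X=2 | ·): I: 0.0390057; II: 0.166667; III: 0.0136631.
Posterior ∝ prior × likelihood. Numerator for II: 0.26·0.166667 = 0.0433333.
Normalizing constant: 0.35·0.0390057 + 0.26·0.166667 + 0.39·0.0136631 = 0.0623139.
P(II | observation) = 0.0433333 / 0.0623139 = 0.695404.

0.6954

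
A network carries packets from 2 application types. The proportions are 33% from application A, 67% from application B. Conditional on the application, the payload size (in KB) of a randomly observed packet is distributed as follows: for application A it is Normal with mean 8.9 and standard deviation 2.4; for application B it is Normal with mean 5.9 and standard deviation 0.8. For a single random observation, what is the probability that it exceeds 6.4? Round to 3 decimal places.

Conditional on each application, P(X > 6.4): A: 0.851217; B: 0.265986.
By total probability, P(X > 6.4) = 0.33·0.851217 + 0.67·0.265986 = 0.459112.

0.459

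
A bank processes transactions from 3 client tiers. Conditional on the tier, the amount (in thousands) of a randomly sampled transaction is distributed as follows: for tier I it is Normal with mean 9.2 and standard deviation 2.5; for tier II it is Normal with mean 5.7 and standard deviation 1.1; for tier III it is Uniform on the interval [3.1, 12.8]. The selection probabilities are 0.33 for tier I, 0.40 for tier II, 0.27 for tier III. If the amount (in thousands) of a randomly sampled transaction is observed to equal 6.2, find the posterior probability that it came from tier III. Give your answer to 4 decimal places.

Likelihoods f(6.2 | ·): I: 0.0776744; II: 0.327079; III: 0.103093.
Posterior ∝ prior × likelihood. Numerator for III: 0.27·0.103093 = 0.0278351.
Normalizing constant: 0.33·0.0776744 + 0.4·0.327079 + 0.27·0.103093 = 0.184299.
P(III | observation) = 0.0278351 / 0.184299 = 0.151032.

0.1510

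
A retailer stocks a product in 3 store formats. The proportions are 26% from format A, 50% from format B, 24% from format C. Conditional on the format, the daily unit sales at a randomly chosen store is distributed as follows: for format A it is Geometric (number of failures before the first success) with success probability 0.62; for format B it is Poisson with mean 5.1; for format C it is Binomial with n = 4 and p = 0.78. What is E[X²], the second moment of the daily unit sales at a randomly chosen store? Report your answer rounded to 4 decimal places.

18.4107

For each component E[X²] = Var + (mean)², giving A: 1.3642; B: 31.11; C: 10.4208.
Overall E[X²] = 0.26·1.3642 + 0.5·31.11 + 0.24·10.4208 = 18.4107.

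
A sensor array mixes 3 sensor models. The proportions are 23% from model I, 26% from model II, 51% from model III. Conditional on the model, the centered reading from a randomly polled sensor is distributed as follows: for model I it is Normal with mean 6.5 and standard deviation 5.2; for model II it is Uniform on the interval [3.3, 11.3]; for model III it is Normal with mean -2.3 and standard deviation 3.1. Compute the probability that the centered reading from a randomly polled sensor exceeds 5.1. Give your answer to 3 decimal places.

Conditional on each model, P(X > 5.1): I: 0.606124; II: 0.775; III: 0.00849101.
By total probability, P(X > 5.1) = 0.23·0.606124 + 0.26·0.775 + 0.51·0.00849101 = 0.345239.

0.345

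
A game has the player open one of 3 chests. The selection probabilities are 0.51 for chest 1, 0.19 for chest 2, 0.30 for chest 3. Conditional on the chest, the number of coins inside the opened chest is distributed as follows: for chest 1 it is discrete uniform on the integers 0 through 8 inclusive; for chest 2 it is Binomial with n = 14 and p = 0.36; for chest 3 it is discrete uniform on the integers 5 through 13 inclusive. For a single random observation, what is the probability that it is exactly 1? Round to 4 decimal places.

Conditional on each chest, P(X = 1): 1: 0.111111; 2: 0.0152325; 3: 0.
By total probability, P(X = 1) = 0.51·0.111111 + 0.19·0.0152325 + 0.3·0 = 0.0595608.

0.0596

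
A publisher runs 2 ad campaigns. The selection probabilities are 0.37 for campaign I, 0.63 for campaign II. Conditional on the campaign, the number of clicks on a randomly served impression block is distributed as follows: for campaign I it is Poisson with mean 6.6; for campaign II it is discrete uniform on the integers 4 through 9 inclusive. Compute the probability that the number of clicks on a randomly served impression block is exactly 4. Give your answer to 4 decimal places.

Conditional on each campaign, P(X = 4): I: 0.107553; II: 0.166667.
By total probability, P(X = 4) = 0.37·0.107553 + 0.63·0.166667 = 0.144794.

0.1448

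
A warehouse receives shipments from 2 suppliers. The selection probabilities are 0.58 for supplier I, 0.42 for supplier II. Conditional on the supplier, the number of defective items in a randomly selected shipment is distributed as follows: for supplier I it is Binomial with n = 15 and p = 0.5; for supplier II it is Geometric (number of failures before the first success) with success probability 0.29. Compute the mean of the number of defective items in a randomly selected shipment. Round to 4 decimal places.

5.3783

Component means — I: 7.5; II: 2.44828.
E[X] = 0.58·7.5 + 0.42·2.44828 = 5.37828.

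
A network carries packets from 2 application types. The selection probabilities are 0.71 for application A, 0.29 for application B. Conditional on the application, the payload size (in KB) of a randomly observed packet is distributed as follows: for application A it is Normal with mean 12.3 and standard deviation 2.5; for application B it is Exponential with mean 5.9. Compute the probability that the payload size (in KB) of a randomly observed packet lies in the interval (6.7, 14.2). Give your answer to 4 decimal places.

Conditional on each application, P(6.7 < X < 14.2): A: 0.763827; B: 0.231127.
By total probability, P(6.7 < X < 14.2) = 0.71·0.763827 + 0.29·0.231127 = 0.609344.

0.6093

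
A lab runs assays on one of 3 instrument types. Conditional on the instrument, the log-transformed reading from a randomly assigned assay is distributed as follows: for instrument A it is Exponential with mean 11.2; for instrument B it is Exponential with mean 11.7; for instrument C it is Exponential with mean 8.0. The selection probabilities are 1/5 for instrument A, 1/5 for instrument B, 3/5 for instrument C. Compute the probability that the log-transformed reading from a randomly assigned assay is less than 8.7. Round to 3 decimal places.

0.611

Conditional on each instrument, P(X < 8.7): A: 0.540118; B: 0.524596; C: 0.662942.
By total probability, P(X < 8.7) = 0.2·0.540118 + 0.2·0.524596 + 0.6·0.662942 = 0.610708.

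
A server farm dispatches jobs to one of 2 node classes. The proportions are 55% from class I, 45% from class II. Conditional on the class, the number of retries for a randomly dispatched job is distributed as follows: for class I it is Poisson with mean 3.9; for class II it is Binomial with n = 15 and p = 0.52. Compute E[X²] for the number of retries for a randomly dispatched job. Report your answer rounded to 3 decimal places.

39.573

For each component E[X²] = Var + (mean)², giving I: 19.11; II: 64.584.
Overall E[X²] = 0.55·19.11 + 0.45·64.584 = 39.5733.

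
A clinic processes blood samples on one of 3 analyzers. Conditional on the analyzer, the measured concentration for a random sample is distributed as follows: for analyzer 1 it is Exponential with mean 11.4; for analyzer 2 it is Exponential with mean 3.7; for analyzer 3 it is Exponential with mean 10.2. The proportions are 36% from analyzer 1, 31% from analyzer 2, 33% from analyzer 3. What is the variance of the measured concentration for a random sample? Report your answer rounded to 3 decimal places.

Per component, 1: μ=11.4, E[X²]=259.92; 2: μ=3.7, E[X²]=27.38; 3: μ=10.2, E[X²]=208.08.
E[X] = 0.36·11.4 + 0.31·3.7 + 0.33·10.2 = 8.617.
E[X²] = 0.36·259.92 + 0.31·27.38 + 0.33·208.08 = 170.725.
Var(X) = E[X²] − (E[X])² = 170.725 − 74.2527 = 96.4727.

96.473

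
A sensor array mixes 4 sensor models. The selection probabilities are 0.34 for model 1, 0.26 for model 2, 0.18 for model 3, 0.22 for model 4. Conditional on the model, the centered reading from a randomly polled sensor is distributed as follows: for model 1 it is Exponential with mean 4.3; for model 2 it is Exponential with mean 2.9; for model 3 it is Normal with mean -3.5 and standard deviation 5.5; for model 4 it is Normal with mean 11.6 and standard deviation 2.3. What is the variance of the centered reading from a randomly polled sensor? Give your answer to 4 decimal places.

Per component, 1: μ=4.3, E[X²]=36.98; 2: μ=2.9, E[X²]=16.82; 3: μ=-3.5, E[X²]=42.5; 4: μ=11.6, E[X²]=139.85.
E[X] = 0.34·4.3 + 0.26·2.9 + 0.18·-3.5 + 0.22·11.6 = 4.138.
E[X²] = 0.34·36.98 + 0.26·16.82 + 0.18·42.5 + 0.22·139.85 = 55.3634.
Var(X) = E[X²] − (E[X])² = 55.3634 − 17.123 = 38.2404.

38.2404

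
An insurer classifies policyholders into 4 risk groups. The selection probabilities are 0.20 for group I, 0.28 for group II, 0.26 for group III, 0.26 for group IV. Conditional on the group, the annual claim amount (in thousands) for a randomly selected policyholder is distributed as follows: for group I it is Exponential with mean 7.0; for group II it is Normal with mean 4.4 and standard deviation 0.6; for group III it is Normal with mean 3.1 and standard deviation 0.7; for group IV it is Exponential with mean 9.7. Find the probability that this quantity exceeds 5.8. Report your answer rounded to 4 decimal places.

Conditional on each group, P(X > 5.8): I: 0.436673; II: 0.00981533; III: 5.73601e-05; IV: 0.549944.
By total probability, P(X > 5.8) = 0.2·0.436673 + 0.28·0.00981533 + 0.26·5.73601e-05 + 0.26·0.549944 = 0.233083.

0.2331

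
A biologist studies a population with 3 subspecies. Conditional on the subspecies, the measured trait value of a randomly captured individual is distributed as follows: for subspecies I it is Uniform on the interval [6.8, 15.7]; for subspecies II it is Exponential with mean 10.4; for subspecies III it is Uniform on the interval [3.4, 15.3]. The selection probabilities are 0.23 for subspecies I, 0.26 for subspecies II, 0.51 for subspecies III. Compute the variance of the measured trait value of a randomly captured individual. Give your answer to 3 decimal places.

Per component, I: μ=11.25, E[X²]=133.163; II: μ=10.4, E[X²]=216.32; III: μ=9.35, E[X²]=99.2233.
E[X] = 0.23·11.25 + 0.26·10.4 + 0.51·9.35 = 10.06.
E[X²] = 0.23·133.163 + 0.26·216.32 + 0.51·99.2233 = 137.475.
Var(X) = E[X²] − (E[X])² = 137.475 − 101.204 = 36.2711.

36.271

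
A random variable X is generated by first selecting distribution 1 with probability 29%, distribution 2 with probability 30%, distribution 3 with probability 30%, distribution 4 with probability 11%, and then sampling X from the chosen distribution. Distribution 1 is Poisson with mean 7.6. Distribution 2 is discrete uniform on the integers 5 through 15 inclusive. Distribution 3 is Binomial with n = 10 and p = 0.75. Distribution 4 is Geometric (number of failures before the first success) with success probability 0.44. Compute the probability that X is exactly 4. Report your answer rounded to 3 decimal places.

Conditional on each component, P(X = 4): 1: 0.0695673; 2: 0; 3: 0.016222; 4: 0.0432718.
By total probability, P(X = 4) = 0.29·0.0695673 + 0.3·0 + 0.3·0.016222 + 0.11·0.0432718 = 0.029801.

0.030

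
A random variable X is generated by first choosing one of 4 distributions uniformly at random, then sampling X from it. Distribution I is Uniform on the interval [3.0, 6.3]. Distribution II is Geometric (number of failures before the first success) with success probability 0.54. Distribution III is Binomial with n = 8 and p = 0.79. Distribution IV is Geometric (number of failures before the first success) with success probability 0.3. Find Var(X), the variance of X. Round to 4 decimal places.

7.3082

Per component, I: μ=4.65, E[X²]=22.53; II: μ=0.851852, E[X²]=2.30316; III: μ=6.32, E[X²]=41.2696; IV: μ=2.33333, E[X²]=13.2222.
E[X] = 0.25·4.65 + 0.25·0.851852 + 0.25·6.32 + 0.25·2.33333 = 3.5388.
E[X²] = 0.25·22.53 + 0.25·2.30316 + 0.25·41.2696 + 0.25·13.2222 = 19.8312.
Var(X) = E[X²] − (E[X])² = 19.8312 − 12.5231 = 7.30817.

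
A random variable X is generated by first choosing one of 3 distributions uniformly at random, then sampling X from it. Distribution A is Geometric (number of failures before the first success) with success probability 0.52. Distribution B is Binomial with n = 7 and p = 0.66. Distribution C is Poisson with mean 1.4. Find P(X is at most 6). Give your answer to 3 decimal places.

Conditional on each component, P(X ≤ 6): A: 0.994129; B: 0.945448; C: 0.999378.
By total probability, P(X ≤ 6) = 0.333333·0.994129 + 0.333333·0.945448 + 0.333333·0.999378 = 0.979652.

0.980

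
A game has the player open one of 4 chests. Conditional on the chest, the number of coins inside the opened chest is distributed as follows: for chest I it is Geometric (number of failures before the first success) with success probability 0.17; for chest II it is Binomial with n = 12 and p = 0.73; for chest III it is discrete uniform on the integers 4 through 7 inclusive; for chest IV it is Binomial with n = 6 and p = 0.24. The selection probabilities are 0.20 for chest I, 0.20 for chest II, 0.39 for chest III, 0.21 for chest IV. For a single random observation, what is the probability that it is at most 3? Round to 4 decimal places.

0.3084

Conditional on each chest, P(X ≤ 3): I: 0.525417; II: 0.000730062; III: 0; IV: 0.967433.
By total probability, P(X ≤ 3) = 0.2·0.525417 + 0.2·0.000730062 + 0.39·0 + 0.21·0.967433 = 0.30839.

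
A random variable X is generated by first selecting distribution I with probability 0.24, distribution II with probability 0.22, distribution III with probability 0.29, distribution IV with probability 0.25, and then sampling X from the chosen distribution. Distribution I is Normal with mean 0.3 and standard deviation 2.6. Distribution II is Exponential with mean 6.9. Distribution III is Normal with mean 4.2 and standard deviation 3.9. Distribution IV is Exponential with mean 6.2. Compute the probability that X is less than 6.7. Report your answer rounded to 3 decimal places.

Conditional on each component, P(X < 6.7): I: 0.993083; II: 0.621301; III: 0.739247; IV: 0.660623.
By total probability, P(X < 6.7) = 0.24·0.993083 + 0.22·0.621301 + 0.29·0.739247 + 0.25·0.660623 = 0.754564.

0.755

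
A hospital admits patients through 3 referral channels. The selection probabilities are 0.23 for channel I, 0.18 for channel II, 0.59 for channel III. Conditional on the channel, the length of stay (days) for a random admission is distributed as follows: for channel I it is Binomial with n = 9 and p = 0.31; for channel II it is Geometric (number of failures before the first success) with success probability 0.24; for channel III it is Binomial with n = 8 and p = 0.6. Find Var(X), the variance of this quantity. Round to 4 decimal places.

Per component, I: μ=2.79, E[X²]=9.7092; II: μ=3.16667, E[X²]=23.2222; III: μ=4.8, E[X²]=24.96.
E[X] = 0.23·2.79 + 0.18·3.16667 + 0.59·4.8 = 4.0437.
E[X²] = 0.23·9.7092 + 0.18·23.2222 + 0.59·24.96 = 21.1395.
Var(X) = E[X²] − (E[X])² = 21.1395 − 16.3515 = 4.78801.

4.7880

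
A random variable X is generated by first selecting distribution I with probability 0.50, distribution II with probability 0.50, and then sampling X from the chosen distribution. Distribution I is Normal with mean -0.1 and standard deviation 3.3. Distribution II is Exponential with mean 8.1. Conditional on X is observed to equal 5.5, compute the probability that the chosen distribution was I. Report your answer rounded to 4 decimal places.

Likelihoods f(5.5 | ·): I: 0.0286468; II: 0.0626071.
Posterior ∝ prior × likelihood. Numerator for I: 0.5·0.0286468 = 0.0143234.
Normalizing constant: 0.5·0.0286468 + 0.5·0.0626071 = 0.0456269.
P(I | observation) = 0.0143234 / 0.0456269 = 0.313924.

0.3139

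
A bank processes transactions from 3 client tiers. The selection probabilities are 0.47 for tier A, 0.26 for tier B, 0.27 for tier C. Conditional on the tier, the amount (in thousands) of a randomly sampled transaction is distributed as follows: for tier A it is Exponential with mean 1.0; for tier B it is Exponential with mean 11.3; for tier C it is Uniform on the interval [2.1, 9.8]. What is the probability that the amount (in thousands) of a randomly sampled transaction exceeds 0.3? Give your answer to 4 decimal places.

0.8714

Conditional on each tier, P(X > 0.3): A: 0.740818; B: 0.973801; C: 1.
By total probability, P(X > 0.3) = 0.47·0.740818 + 0.26·0.973801 + 0.27·1 = 0.871373.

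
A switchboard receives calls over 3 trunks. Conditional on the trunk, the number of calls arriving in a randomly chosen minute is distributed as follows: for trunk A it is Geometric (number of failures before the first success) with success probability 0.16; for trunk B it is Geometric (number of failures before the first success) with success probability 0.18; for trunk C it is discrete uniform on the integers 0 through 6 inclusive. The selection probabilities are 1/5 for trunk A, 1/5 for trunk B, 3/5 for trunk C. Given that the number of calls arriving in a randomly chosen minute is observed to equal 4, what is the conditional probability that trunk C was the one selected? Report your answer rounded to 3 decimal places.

0.727

Likelihoods P(X=4 | ·): A: 0.0796594; B: 0.0813819; C: 0.142857.
Posterior ∝ prior × likelihood. Numerator for C: 0.6·0.142857 = 0.0857143.
Normalizing constant: 0.2·0.0796594 + 0.2·0.0813819 + 0.6·0.142857 = 0.117923.
P(C | observation) = 0.0857143 / 0.117923 = 0.726869.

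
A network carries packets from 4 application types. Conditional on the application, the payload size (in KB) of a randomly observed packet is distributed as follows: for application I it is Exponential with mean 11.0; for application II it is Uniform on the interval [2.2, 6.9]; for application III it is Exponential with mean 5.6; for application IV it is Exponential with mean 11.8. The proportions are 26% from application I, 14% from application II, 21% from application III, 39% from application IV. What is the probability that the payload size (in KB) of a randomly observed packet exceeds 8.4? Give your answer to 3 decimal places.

0.359

Conditional on each application, P(X > 8.4): I: 0.465969; II: 0; III: 0.22313; IV: 0.490728.
By total probability, P(X > 8.4) = 0.26·0.465969 + 0.14·0 + 0.21·0.22313 + 0.39·0.490728 = 0.359393.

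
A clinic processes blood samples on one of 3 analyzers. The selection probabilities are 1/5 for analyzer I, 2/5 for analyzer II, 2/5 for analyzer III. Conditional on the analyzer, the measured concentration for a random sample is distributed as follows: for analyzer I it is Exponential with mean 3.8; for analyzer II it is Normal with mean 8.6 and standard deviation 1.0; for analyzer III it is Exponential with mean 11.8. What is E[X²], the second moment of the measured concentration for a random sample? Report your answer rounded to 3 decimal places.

For each component E[X²] = Var + (mean)², giving I: 28.88; II: 74.96; III: 278.48.
Overall E[X²] = 0.2·28.88 + 0.4·74.96 + 0.4·278.48 = 147.152.

147.152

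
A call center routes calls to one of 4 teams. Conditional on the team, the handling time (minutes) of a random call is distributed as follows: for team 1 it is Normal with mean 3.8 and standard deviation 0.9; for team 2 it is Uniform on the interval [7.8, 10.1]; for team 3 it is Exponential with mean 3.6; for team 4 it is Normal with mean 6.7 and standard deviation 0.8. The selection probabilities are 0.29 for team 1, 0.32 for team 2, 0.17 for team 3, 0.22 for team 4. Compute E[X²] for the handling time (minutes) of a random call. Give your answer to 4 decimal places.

44.6194

For each component E[X²] = Var + (mean)², giving 1: 15.25; 2: 80.5433; 3: 25.92; 4: 45.53.
Overall E[X²] = 0.29·15.25 + 0.32·80.5433 + 0.17·25.92 + 0.22·45.53 = 44.6194.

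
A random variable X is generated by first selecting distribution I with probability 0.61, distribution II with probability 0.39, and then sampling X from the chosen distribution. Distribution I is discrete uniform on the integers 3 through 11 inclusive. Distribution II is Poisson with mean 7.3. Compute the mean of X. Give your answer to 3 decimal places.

7.117

Component means — I: 7; II: 7.3.
E[X] = 0.61·7 + 0.39·7.3 = 7.117.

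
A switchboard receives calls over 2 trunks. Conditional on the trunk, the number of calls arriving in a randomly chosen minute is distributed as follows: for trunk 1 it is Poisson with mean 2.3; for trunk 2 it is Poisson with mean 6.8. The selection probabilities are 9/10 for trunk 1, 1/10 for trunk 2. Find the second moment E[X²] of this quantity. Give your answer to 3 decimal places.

For each component E[X²] = Var + (mean)², giving 1: 7.59; 2: 53.04.
Overall E[X²] = 0.9·7.59 + 0.1·53.04 = 12.135.

12.135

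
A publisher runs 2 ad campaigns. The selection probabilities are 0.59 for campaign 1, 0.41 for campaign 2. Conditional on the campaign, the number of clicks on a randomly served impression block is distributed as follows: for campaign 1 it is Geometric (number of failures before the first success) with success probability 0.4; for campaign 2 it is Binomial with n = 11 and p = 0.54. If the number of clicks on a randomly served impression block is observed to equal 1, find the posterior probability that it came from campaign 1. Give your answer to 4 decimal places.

0.9928

Likelihoods P(X=1 | ·): 1: 0.24; 2: 0.00251979.
Posterior ∝ prior × likelihood. Numerator for 1: 0.59·0.24 = 0.1416.
Normalizing constant: 0.59·0.24 + 0.41·0.00251979 = 0.142633.
P(1 | observation) = 0.1416 / 0.142633 = 0.992757.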